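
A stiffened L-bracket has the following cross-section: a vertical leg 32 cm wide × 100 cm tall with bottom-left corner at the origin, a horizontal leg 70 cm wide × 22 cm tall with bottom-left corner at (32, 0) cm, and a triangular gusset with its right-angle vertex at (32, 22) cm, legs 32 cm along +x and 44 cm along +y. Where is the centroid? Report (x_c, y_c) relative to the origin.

Part | A | x̄ᵢ | ȳᵢ | A·x̄ᵢ | A·ȳᵢ
vertical leg | 3200.00 | 16.00 | 50.00 | 51200.00 | 160000.00
horizontal leg | 1540.00 | 67.00 | 11.00 | 103180.00 | 16940.00
gusset | 704.00 | 42.67 | 36.67 | 30037.33 | 25813.33
Σ | 5444.00 |  |  | 184417.33 | 202753.33
x_c = 184417.33 / 5444.00 = 33.88 cm
y_c = 202753.33 / 5444.00 = 37.24 cm

x_c = 33.88 cm, y_c = 37.24 cm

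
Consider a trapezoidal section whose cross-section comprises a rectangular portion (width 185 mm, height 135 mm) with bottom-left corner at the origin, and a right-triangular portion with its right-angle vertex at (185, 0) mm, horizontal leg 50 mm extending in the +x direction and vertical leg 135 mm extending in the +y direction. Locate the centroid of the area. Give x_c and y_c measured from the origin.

Part | A | x̄ᵢ | ȳᵢ | A·x̄ᵢ | A·ȳᵢ
rectangular portion | 24975.00 | 92.50 | 67.50 | 2310187.50 | 1685812.50
triangular portion | 3375.00 | 201.67 | 45.00 | 680625.00 | 151875.00
Σ | 28350.00 |  |  | 2990812.50 | 1837687.50
x_c = 2990812.50 / 28350.00 = 105.50 mm
y_c = 1837687.50 / 28350.00 = 64.82 mm

x_c = 105.50 mm, y_c = 64.82 mm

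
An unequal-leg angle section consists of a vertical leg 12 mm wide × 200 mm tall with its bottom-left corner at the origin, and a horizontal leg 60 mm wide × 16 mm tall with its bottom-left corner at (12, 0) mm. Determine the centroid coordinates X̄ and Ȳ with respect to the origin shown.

Part | A | x̄ᵢ | ȳᵢ | A·x̄ᵢ | A·ȳᵢ
vertical leg | 2400.00 | 6.00 | 100.00 | 14400.00 | 240000.00
horizontal leg | 960.00 | 42.00 | 8.00 | 40320.00 | 7680.00
Σ | 3360.00 |  |  | 54720.00 | 247680.00
X̄ = 54720.00 / 3360.00 = 16.29 mm
Ȳ = 247680.00 / 3360.00 = 73.71 mm

X̄ = 16.29 mm, Ȳ = 73.71 mm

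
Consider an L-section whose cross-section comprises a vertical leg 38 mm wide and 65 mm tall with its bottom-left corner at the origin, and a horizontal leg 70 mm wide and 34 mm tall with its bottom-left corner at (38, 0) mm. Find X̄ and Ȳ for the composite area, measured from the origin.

Part | A | x̄ᵢ | ȳᵢ | A·x̄ᵢ | A·ȳᵢ
vertical leg | 2470.00 | 19.00 | 32.50 | 46930.00 | 80275.00
horizontal leg | 2380.00 | 73.00 | 17.00 | 173740.00 | 40460.00
Σ | 4850.00 |  |  | 220670.00 | 120735.00
X̄ = 220670.00 / 4850.00 = 45.50 mm
Ȳ = 120735.00 / 4850.00 = 24.89 mm

X̄ = 45.50 mm, Ȳ = 24.89 mm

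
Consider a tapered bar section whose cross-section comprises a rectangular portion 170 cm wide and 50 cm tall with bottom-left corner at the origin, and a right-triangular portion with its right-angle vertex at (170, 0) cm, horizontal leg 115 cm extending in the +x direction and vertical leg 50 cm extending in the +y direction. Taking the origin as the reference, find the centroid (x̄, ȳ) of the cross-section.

x̄ = 116.17 cm, ȳ = 22.89 cm

rectangular portion: A = 170 × 50 = 8500.00, centroid at (85.00, 25.00).
triangular portion: A = ½·115·50 = 2875.00, centroid at (208.33, 16.67).
ΣA = 11375.00 cm², ΣAx̄ = 1321458.33 cm³, ΣAȳ = 260416.67 cm³.
x̄ = 1321458.33/11375.00 = 116.17 cm; ȳ = 260416.67/11375.00 = 22.89 cm.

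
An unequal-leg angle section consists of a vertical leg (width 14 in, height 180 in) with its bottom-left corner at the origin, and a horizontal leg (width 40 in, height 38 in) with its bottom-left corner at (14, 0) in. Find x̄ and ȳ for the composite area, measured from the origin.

x̄ = 17.16 in, ȳ = 63.29 in

Part | A | x̄ᵢ | ȳᵢ | A·x̄ᵢ | A·ȳᵢ
vertical leg | 2520.00 | 7.00 | 90.00 | 17640.00 | 226800.00
horizontal leg | 1520.00 | 34.00 | 19.00 | 51680.00 | 28880.00
Σ | 4040.00 |  |  | 69320.00 | 255680.00
x̄ = 69320.00 / 4040.00 = 17.16 in
ȳ = 255680.00 / 4040.00 = 63.29 in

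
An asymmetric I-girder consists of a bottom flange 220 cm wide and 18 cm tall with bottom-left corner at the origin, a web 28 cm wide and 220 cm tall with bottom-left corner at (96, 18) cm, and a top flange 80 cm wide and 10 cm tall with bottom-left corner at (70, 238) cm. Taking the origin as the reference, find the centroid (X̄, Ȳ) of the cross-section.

X̄ = 110.00 cm, Ȳ = 93.27 cm

bottom flange: A = 220 × 18 = 3960.00, centroid at (110.00, 9.00).
web: A = 28 × 220 = 6160.00, centroid at (110.00, 128.00).
top flange: A = 80 × 10 = 800.00, centroid at (110.00, 243.00).
ΣA = 10920.00 cm², ΣAX̄ = 1201200.00 cm³, ΣAȲ = 1018520.00 cm³.
X̄ = 1201200.00/10920.00 = 110.00 cm; Ȳ = 1018520.00/10920.00 = 93.27 cm.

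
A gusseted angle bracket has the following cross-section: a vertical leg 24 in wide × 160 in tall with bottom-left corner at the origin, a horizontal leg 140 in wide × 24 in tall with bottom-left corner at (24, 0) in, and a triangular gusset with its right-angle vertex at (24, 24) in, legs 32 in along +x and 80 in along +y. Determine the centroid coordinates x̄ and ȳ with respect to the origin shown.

x̄ = 47.91 in, ȳ = 48.63 in

vertical leg: A = 24 × 160 = 3840.00, centroid at (12.00, 80.00).
horizontal leg: A = 140 × 24 = 3360.00, centroid at (94.00, 12.00).
gusset: A = ½·32·80 = 1280.00, centroid at (34.67, 50.67).
ΣA = 8480.00 in²
ΣAx̄ = (3840.00)(12.00) + (3360.00)(94.00) + (1280.00)(34.67) = 406293.33 in³
ΣAȳ = (3840.00)(80.00) + (3360.00)(12.00) + (1280.00)(50.67) = 412373.33 in³
x̄ = 406293.33 / 8480.00 = 47.91 in
ȳ = 412373.33 / 8480.00 = 48.63 in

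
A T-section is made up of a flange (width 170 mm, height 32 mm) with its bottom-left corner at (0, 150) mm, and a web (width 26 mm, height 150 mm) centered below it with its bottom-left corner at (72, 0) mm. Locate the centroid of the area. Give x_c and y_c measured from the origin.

web: A = 26 × 150 = 3900.00, centroid at (85.00, 75.00).
flange: A = 170 × 32 = 5440.00, centroid at (85.00, 166.00).
ΣA = 9340.00 mm², ΣAx_c = 793900.00 mm³, ΣAy_c = 1195540.00 mm³.
x_c = 793900.00/9340.00 = 85.00 mm; y_c = 1195540.00/9340.00 = 128.00 mm.

x_c = 85.00 mm, y_c = 128.00 mm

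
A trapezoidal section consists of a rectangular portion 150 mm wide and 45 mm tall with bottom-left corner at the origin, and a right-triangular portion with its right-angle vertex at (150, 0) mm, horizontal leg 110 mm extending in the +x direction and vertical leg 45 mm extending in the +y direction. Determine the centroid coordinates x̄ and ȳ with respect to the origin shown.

x̄ = 104.96 mm, ȳ = 20.49 mm

Part | A | x̄ᵢ | ȳᵢ | A·x̄ᵢ | A·ȳᵢ
rectangular portion | 6750.00 | 75.00 | 22.50 | 506250.00 | 151875.00
triangular portion | 2475.00 | 186.67 | 15.00 | 462000.00 | 37125.00
Σ | 9225.00 |  |  | 968250.00 | 189000.00
x̄ = 968250.00 / 9225.00 = 104.96 mm
ȳ = 189000.00 / 9225.00 = 20.49 mm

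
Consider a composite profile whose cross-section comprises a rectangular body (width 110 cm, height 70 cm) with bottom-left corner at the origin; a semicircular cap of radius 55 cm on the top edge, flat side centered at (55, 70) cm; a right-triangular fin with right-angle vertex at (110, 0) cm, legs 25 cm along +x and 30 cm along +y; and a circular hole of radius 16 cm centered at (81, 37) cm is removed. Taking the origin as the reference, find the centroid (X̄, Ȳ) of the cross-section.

rectangular body: A = 110 × 70 = 7700.00, centroid at (55.00, 35.00).
semicircular top: A = ½π·55² = 4751.66, centroid at (55.00, 93.34).
triangular fin: A = ½·25·30 = 375.00, centroid at (118.33, 10.00).
hole: A = −π·16² = -804.25, centroid at (81.00, 37.00).
ΣA = 12022.41 cm²
ΣAX̄ = (7700.00)(55.00) + (4751.66)(55.00) + (375.00)(118.33) + (-804.25)(81.00) = 664072.17 cm³
ΣAȲ = (7700.00)(35.00) + (4751.66)(93.34) + (375.00)(10.00) + (-804.25)(37.00) = 687025.62 cm³
X̄ = 664072.17 / 12022.41 = 55.24 cm
Ȳ = 687025.62 / 12022.41 = 57.15 cm

X̄ = 55.24 cm, Ȳ = 57.15 cm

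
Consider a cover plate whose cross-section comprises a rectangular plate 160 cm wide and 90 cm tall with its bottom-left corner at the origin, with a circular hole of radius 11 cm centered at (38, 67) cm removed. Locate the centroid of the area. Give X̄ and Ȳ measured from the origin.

X̄ = 81.14 cm, Ȳ = 44.40 cm

plate: A = 160 × 90 = 14400.00, centroid at (80.00, 45.00).
hole: A = −π·11² = -380.13, centroid at (38.00, 67.00).
ΣA = 14019.87 cm²
ΣAX̄ = (14400.00)(80.00) + (-380.13)(38.00) = 1137554.96 cm³
ΣAȲ = (14400.00)(45.00) + (-380.13)(67.00) = 622531.11 cm³
X̄ = 1137554.96 / 14019.87 = 81.14 cm
Ȳ = 622531.11 / 14019.87 = 44.40 cm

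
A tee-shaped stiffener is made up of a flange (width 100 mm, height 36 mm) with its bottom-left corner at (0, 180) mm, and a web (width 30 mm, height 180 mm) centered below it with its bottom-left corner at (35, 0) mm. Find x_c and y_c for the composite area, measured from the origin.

x_c = 50.00 mm, y_c = 133.20 mm

Part | A | x̄ᵢ | ȳᵢ | A·x̄ᵢ | A·ȳᵢ
web | 5400.00 | 50.00 | 90.00 | 270000.00 | 486000.00
flange | 3600.00 | 50.00 | 198.00 | 180000.00 | 712800.00
Σ | 9000.00 |  |  | 450000.00 | 1198800.00
x_c = 450000.00 / 9000.00 = 50.00 mm
y_c = 1198800.00 / 9000.00 = 133.20 mm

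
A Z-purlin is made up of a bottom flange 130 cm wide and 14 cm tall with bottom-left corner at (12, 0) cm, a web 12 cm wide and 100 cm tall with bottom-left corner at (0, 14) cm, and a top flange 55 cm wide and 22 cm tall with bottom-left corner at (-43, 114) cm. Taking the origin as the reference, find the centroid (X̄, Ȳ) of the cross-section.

bottom flange: A = 130 × 14 = 1820.00, centroid at (77.00, 7.00).
web: A = 12 × 100 = 1200.00, centroid at (6.00, 64.00).
top flange: A = 55 × 22 = 1210.00, centroid at (-15.50, 125.00).
ΣA = 4230.00 cm²
ΣAX̄ = (1820.00)(77.00) + (1200.00)(6.00) + (1210.00)(-15.50) = 128585.00 cm³
ΣAȲ = (1820.00)(7.00) + (1200.00)(64.00) + (1210.00)(125.00) = 240790.00 cm³
X̄ = 128585.00 / 4230.00 = 30.40 cm
Ȳ = 240790.00 / 4230.00 = 56.92 cm

X̄ = 30.40 cm, Ȳ = 56.92 cm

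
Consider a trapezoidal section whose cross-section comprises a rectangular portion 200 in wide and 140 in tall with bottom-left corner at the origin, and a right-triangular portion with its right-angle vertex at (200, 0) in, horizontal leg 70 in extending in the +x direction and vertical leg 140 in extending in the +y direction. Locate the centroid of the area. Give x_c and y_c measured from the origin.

x_c = 118.37 in, y_c = 66.52 in

Part | A | x̄ᵢ | ȳᵢ | A·x̄ᵢ | A·ȳᵢ
rectangular portion | 28000.00 | 100.00 | 70.00 | 2800000.00 | 1960000.00
triangular portion | 4900.00 | 223.33 | 46.67 | 1094333.33 | 228666.67
Σ | 32900.00 |  |  | 3894333.33 | 2188666.67
x_c = 3894333.33 / 32900.00 = 118.37 in
y_c = 2188666.67 / 32900.00 = 66.52 in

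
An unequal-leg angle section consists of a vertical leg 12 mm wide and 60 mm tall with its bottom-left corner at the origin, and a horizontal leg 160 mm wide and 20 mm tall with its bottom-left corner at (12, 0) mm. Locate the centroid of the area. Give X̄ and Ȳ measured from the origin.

X̄ = 76.20 mm, Ȳ = 13.67 mm

vertical leg: A = 12 × 60 = 720.00, centroid at (6.00, 30.00).
horizontal leg: A = 160 × 20 = 3200.00, centroid at (92.00, 10.00).
ΣA = 3920.00 mm², ΣAX̄ = 298720.00 mm³, ΣAȲ = 53600.00 mm³.
X̄ = 298720.00/3920.00 = 76.20 mm; Ȳ = 53600.00/3920.00 = 13.67 mm.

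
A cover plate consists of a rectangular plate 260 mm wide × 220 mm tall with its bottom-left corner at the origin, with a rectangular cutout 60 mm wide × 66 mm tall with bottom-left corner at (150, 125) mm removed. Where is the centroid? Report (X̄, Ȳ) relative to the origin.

X̄ = 126.28 mm, Ȳ = 106.43 mm

plate: A = 260 × 220 = 57200.00, centroid at (130.00, 110.00).
hole: A = −(60 × 66) = -3960.00, centroid at (180.00, 158.00).
ΣA = 53240.00 mm²
ΣAX̄ = (57200.00)(130.00) + (-3960.00)(180.00) = 6723200.00 mm³
ΣAȲ = (57200.00)(110.00) + (-3960.00)(158.00) = 5666320.00 mm³
X̄ = 6723200.00 / 53240.00 = 126.28 mm
Ȳ = 5666320.00 / 53240.00 = 106.43 mm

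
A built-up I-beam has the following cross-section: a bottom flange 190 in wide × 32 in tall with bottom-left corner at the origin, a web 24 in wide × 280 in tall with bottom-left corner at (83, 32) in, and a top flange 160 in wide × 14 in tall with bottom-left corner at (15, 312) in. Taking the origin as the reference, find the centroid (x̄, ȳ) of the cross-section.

x̄ = 95.00 in, ȳ = 130.83 in

bottom flange: A = 190 × 32 = 6080.00, centroid at (95.00, 16.00).
web: A = 24 × 280 = 6720.00, centroid at (95.00, 172.00).
top flange: A = 160 × 14 = 2240.00, centroid at (95.00, 319.00).
ΣA = 15040.00 in², ΣAx̄ = 1428800.00 in³, ΣAȳ = 1967680.00 in³.
x̄ = 1428800.00/15040.00 = 95.00 in; ȳ = 1967680.00/15040.00 = 130.83 in.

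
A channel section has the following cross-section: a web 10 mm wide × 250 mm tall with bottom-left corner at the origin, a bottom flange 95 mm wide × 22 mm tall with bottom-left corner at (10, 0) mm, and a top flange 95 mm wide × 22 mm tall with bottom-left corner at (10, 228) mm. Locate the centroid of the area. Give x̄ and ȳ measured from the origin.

x̄ = 37.85 mm, ȳ = 125.00 mm

web: A = 10 × 250 = 2500.00, centroid at (5.00, 125.00).
bottom flange: A = 95 × 22 = 2090.00, centroid at (57.50, 11.00).
top flange: A = 95 × 22 = 2090.00, centroid at (57.50, 239.00).
ΣA = 6680.00 mm², ΣAx̄ = 252850.00 mm³, ΣAȳ = 835000.00 mm³.
x̄ = 252850.00/6680.00 = 37.85 mm; ȳ = 835000.00/6680.00 = 125.00 mm.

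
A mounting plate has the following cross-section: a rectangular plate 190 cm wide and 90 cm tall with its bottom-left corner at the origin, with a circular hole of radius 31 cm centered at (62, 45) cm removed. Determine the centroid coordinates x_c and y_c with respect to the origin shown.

x_c = 102.08 cm, y_c = 45.00 cm

plate: A = 190 × 90 = 17100.00, centroid at (95.00, 45.00).
hole: A = −π·31² = -3019.07, centroid at (62.00, 45.00).
ΣA = 14080.93 cm², ΣAx_c = 1437317.63 cm³, ΣAy_c = 633641.83 cm³.
x_c = 1437317.63/14080.93 = 102.08 cm; y_c = 633641.83/14080.93 = 45.00 cm.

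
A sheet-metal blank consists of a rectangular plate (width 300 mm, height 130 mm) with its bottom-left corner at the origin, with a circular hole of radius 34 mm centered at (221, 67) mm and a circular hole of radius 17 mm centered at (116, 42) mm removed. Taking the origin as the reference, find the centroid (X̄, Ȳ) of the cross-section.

X̄ = 143.41 mm, Ȳ = 65.40 mm

plate: A = 300 × 130 = 39000.00, centroid at (150.00, 65.00).
hole 1: A = −π·34² = -3631.68, centroid at (221.00, 67.00).
hole 2: A = −π·17² = -907.92, centroid at (116.00, 42.00).
ΣA = 34460.40 mm², ΣAX̄ = 4942079.72 mm³, ΣAȲ = 2253544.71 mm³.
X̄ = 4942079.72/34460.40 = 143.41 mm; Ȳ = 2253544.71/34460.40 = 65.40 mm.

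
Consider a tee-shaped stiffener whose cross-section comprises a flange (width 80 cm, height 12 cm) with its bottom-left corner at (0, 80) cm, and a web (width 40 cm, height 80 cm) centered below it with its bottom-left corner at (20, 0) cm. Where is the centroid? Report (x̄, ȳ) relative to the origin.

x̄ = 40.00 cm, ȳ = 50.62 cm

Part | A | x̄ᵢ | ȳᵢ | A·x̄ᵢ | A·ȳᵢ
web | 3200.00 | 40.00 | 40.00 | 128000.00 | 128000.00
flange | 960.00 | 40.00 | 86.00 | 38400.00 | 82560.00
Σ | 4160.00 |  |  | 166400.00 | 210560.00
x̄ = 166400.00 / 4160.00 = 40.00 cm
ȳ = 210560.00 / 4160.00 = 50.62 cm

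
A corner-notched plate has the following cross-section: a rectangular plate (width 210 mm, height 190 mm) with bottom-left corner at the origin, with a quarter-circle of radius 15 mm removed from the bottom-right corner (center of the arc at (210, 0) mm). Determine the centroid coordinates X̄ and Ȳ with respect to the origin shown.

X̄ = 104.56 mm, Ȳ = 95.39 mm

plate: A = 210 × 190 = 39900.00, centroid at (105.00, 95.00).
removed quarter-circle: A = −¼π·15² = -176.71, centroid at (203.63, 6.37).
ΣA = 39723.29 mm²
ΣAX̄ = (39900.00)(105.00) + (-176.71)(203.63) = 4153514.94 mm³
ΣAȲ = (39900.00)(95.00) + (-176.71)(6.37) = 3789375.00 mm³
X̄ = 4153514.94 / 39723.29 = 104.56 mm
Ȳ = 3789375.00 / 39723.29 = 95.39 mm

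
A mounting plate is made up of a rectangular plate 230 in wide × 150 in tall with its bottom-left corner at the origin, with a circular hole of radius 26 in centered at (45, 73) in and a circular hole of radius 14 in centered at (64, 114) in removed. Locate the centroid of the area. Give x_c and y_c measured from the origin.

plate: A = 230 × 150 = 34500.00, centroid at (115.00, 75.00).
hole 1: A = −π·26² = -2123.72, centroid at (45.00, 73.00).
hole 2: A = −π·14² = -615.75, centroid at (64.00, 114.00).
ΣA = 31760.53 in², ΣAx_c = 3832524.61 in³, ΣAy_c = 2362272.94 in³.
x_c = 3832524.61/31760.53 = 120.67 in; y_c = 2362272.94/31760.53 = 74.38 in.

x_c = 120.67 in, y_c = 74.38 in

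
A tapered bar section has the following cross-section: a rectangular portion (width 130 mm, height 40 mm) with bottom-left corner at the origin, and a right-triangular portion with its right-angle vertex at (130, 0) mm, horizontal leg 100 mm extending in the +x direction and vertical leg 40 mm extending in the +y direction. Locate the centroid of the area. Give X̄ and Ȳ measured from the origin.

X̄ = 92.31 mm, Ȳ = 18.15 mm

rectangular portion: A = 130 × 40 = 5200.00, centroid at (65.00, 20.00).
triangular portion: A = ½·100·40 = 2000.00, centroid at (163.33, 13.33).
ΣA = 7200.00 mm²
ΣAX̄ = (5200.00)(65.00) + (2000.00)(163.33) = 664666.67 mm³
ΣAȲ = (5200.00)(20.00) + (2000.00)(13.33) = 130666.67 mm³
X̄ = 664666.67 / 7200.00 = 92.31 mm
Ȳ = 130666.67 / 7200.00 = 18.15 mm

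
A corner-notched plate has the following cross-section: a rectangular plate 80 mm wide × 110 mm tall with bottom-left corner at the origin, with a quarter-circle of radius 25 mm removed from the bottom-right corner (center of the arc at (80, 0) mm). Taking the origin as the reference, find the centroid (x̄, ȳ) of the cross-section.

x̄ = 38.26 mm, ȳ = 57.62 mm

plate: A = 80 × 110 = 8800.00, centroid at (40.00, 55.00).
removed quarter-circle: A = −¼π·25² = -490.87, centroid at (69.39, 10.61).
ΣA = 8309.13 mm²
ΣAx̄ = (8800.00)(40.00) + (-490.87)(69.39) = 317938.43 mm³
ΣAȳ = (8800.00)(55.00) + (-490.87)(10.61) = 478791.67 mm³
x̄ = 317938.43 / 8309.13 = 38.26 mm
ȳ = 478791.67 / 8309.13 = 57.62 mm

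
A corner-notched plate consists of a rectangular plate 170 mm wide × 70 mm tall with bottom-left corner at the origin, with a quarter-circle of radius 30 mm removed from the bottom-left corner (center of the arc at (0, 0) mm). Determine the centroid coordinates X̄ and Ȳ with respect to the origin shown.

X̄ = 89.56 mm, Ȳ = 36.41 mm

Part | A | x̄ᵢ | ȳᵢ | A·x̄ᵢ | A·ȳᵢ
plate | 11900.00 | 85.00 | 35.00 | 1011500.00 | 416500.00
removed quarter-circle | -706.86 | 12.73 | 12.73 | -9000.00 | -9000.00
Σ | 11193.14 |  |  | 1002500.00 | 407500.00
X̄ = 1002500.00 / 11193.14 = 89.56 mm
Ȳ = 407500.00 / 11193.14 = 36.41 mm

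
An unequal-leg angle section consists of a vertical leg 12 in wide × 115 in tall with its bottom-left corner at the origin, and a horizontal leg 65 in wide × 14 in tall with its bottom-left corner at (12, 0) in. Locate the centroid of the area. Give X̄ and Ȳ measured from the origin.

X̄ = 21.30 in, Ȳ = 37.43 in

vertical leg: A = 12 × 115 = 1380.00, centroid at (6.00, 57.50).
horizontal leg: A = 65 × 14 = 910.00, centroid at (44.50, 7.00).
ΣA = 2290.00 in²
ΣAX̄ = (1380.00)(6.00) + (910.00)(44.50) = 48775.00 in³
ΣAȲ = (1380.00)(57.50) + (910.00)(7.00) = 85720.00 in³
X̄ = 48775.00 / 2290.00 = 21.30 in
Ȳ = 85720.00 / 2290.00 = 37.43 in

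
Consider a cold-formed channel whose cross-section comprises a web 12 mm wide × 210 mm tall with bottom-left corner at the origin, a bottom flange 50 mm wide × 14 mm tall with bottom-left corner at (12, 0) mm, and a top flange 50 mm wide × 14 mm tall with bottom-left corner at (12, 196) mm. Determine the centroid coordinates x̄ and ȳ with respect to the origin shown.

x̄ = 17.07 mm, ȳ = 105.00 mm

web: A = 12 × 210 = 2520.00, centroid at (6.00, 105.00).
bottom flange: A = 50 × 14 = 700.00, centroid at (37.00, 7.00).
top flange: A = 50 × 14 = 700.00, centroid at (37.00, 203.00).
ΣA = 3920.00 mm²
ΣAx̄ = (2520.00)(6.00) + (700.00)(37.00) + (700.00)(37.00) = 66920.00 mm³
ΣAȳ = (2520.00)(105.00) + (700.00)(7.00) + (700.00)(203.00) = 411600.00 mm³
x̄ = 66920.00 / 3920.00 = 17.07 mm
ȳ = 411600.00 / 3920.00 = 105.00 mm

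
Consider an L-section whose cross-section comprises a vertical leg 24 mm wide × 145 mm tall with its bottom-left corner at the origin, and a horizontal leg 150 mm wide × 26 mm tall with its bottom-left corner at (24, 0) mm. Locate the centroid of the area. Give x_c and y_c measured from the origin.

x_c = 57.98 mm, y_c = 41.06 mm

vertical leg: A = 24 × 145 = 3480.00, centroid at (12.00, 72.50).
horizontal leg: A = 150 × 26 = 3900.00, centroid at (99.00, 13.00).
ΣA = 7380.00 mm², ΣAx_c = 427860.00 mm³, ΣAy_c = 303000.00 mm³.
x_c = 427860.00/7380.00 = 57.98 mm; y_c = 303000.00/7380.00 = 41.06 mm.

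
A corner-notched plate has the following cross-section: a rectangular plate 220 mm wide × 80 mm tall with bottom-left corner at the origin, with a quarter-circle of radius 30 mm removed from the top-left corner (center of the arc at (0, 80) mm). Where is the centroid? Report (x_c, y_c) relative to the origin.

x_c = 114.07 mm, y_c = 38.86 mm

plate: A = 220 × 80 = 17600.00, centroid at (110.00, 40.00).
removed quarter-circle: A = −¼π·30² = -706.86, centroid at (12.73, 67.27).
ΣA = 16893.14 mm²
ΣAx_c = (17600.00)(110.00) + (-706.86)(12.73) = 1927000.00 mm³
ΣAy_c = (17600.00)(40.00) + (-706.86)(67.27) = 656451.33 mm³
x_c = 1927000.00 / 16893.14 = 114.07 mm
y_c = 656451.33 / 16893.14 = 38.86 mm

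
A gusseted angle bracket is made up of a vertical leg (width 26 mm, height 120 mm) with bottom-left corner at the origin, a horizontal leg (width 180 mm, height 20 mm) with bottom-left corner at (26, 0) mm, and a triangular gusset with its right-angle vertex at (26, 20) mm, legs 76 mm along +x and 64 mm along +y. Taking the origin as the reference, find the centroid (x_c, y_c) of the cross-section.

x_c = 63.70 mm, y_c = 35.37 mm

vertical leg: A = 26 × 120 = 3120.00, centroid at (13.00, 60.00).
horizontal leg: A = 180 × 20 = 3600.00, centroid at (116.00, 10.00).
gusset: A = ½·76·64 = 2432.00, centroid at (51.33, 41.33).
ΣA = 9152.00 mm²
ΣAx_c = (3120.00)(13.00) + (3600.00)(116.00) + (2432.00)(51.33) = 583002.67 mm³
ΣAy_c = (3120.00)(60.00) + (3600.00)(10.00) + (2432.00)(41.33) = 323722.67 mm³
x_c = 583002.67 / 9152.00 = 63.70 mm
y_c = 323722.67 / 9152.00 = 35.37 mm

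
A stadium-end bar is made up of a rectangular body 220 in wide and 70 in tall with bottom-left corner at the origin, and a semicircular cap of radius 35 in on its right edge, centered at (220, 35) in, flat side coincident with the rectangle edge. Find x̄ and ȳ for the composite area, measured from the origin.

x̄ = 123.87 in, ȳ = 35.00 in

rectangular body: A = 220 × 70 = 15400.00, centroid at (110.00, 35.00).
semicircular end: A = ½π·35² = 1924.23, centroid at (234.85, 35.00).
ΣA = 17324.23 in²
ΣAx̄ = (15400.00)(110.00) + (1924.23)(234.85) = 2145912.94 in³
ΣAȳ = (15400.00)(35.00) + (1924.23)(35.00) = 606347.89 in³
x̄ = 2145912.94 / 17324.23 = 123.87 in
ȳ = 606347.89 / 17324.23 = 35.00 in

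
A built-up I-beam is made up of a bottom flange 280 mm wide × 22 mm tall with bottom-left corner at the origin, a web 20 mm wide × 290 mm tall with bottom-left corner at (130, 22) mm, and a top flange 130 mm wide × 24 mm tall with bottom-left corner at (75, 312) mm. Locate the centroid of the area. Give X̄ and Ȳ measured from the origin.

bottom flange: A = 280 × 22 = 6160.00, centroid at (140.00, 11.00).
web: A = 20 × 290 = 5800.00, centroid at (140.00, 167.00).
top flange: A = 130 × 24 = 3120.00, centroid at (140.00, 324.00).
ΣA = 15080.00 mm², ΣAX̄ = 2111200.00 mm³, ΣAȲ = 2047240.00 mm³.
X̄ = 2111200.00/15080.00 = 140.00 mm; Ȳ = 2047240.00/15080.00 = 135.76 mm.

X̄ = 140.00 mm, Ȳ = 135.76 mm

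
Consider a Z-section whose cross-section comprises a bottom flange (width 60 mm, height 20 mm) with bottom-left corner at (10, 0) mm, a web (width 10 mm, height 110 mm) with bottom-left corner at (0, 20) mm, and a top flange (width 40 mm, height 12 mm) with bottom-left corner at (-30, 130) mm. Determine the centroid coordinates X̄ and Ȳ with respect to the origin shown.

bottom flange: A = 60 × 20 = 1200.00, centroid at (40.00, 10.00).
web: A = 10 × 110 = 1100.00, centroid at (5.00, 75.00).
top flange: A = 40 × 12 = 480.00, centroid at (-10.00, 136.00).
ΣA = 2780.00 mm², ΣAX̄ = 48700.00 mm³, ΣAȲ = 159780.00 mm³.
X̄ = 48700.00/2780.00 = 17.52 mm; Ȳ = 159780.00/2780.00 = 57.47 mm.

X̄ = 17.52 mm, Ȳ = 57.47 mm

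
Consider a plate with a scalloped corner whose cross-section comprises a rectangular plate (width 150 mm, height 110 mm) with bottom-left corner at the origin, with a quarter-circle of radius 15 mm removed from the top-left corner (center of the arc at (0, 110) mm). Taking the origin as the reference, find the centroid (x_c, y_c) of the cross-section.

Part | A | x̄ᵢ | ȳᵢ | A·x̄ᵢ | A·ȳᵢ
plate | 16500.00 | 75.00 | 55.00 | 1237500.00 | 907500.00
removed quarter-circle | -176.71 | 6.37 | 103.63 | -1125.00 | -18313.60
Σ | 16323.29 |  |  | 1236375.00 | 889186.40
x_c = 1236375.00 / 16323.29 = 75.74 mm
y_c = 889186.40 / 16323.29 = 54.47 mm

x_c = 75.74 mm, y_c = 54.47 mm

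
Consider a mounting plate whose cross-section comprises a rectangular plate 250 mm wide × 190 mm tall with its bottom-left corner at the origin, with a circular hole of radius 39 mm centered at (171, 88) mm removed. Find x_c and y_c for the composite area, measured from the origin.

x_c = 119.85 mm, y_c = 95.78 mm

plate: A = 250 × 190 = 47500.00, centroid at (125.00, 95.00).
hole: A = −π·39² = -4778.36, centroid at (171.00, 88.00).
ΣA = 42721.64 mm², ΣAx_c = 5120400.03 mm³, ΣAy_c = 4092004.11 mm³.
x_c = 5120400.03/42721.64 = 119.85 mm; y_c = 4092004.11/42721.64 = 95.78 mm.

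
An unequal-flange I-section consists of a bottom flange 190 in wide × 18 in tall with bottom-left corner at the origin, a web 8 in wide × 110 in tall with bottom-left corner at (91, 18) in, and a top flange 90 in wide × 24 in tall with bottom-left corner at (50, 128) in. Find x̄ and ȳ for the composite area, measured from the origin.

Part | A | x̄ᵢ | ȳᵢ | A·x̄ᵢ | A·ȳᵢ
bottom flange | 3420.00 | 95.00 | 9.00 | 324900.00 | 30780.00
web | 880.00 | 95.00 | 73.00 | 83600.00 | 64240.00
top flange | 2160.00 | 95.00 | 140.00 | 205200.00 | 302400.00
Σ | 6460.00 |  |  | 613700.00 | 397420.00
x̄ = 613700.00 / 6460.00 = 95.00 in
ȳ = 397420.00 / 6460.00 = 61.52 in

x̄ = 95.00 in, ȳ = 61.52 in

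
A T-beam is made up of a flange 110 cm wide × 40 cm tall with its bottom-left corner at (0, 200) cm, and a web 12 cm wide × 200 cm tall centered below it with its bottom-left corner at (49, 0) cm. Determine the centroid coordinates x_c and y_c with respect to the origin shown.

web: A = 12 × 200 = 2400.00, centroid at (55.00, 100.00).
flange: A = 110 × 40 = 4400.00, centroid at (55.00, 220.00).
ΣA = 6800.00 cm², ΣAx_c = 374000.00 cm³, ΣAy_c = 1208000.00 cm³.
x_c = 374000.00/6800.00 = 55.00 cm; y_c = 1208000.00/6800.00 = 177.65 cm.

x_c = 55.00 cm, y_c = 177.65 cm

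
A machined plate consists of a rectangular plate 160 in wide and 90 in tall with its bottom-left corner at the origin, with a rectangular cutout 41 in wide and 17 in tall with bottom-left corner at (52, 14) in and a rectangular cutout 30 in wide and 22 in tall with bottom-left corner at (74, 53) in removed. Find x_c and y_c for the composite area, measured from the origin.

x_c = 79.95 in, y_c = 45.24 in

plate: A = 160 × 90 = 14400.00, centroid at (80.00, 45.00).
hole 1: A = −(41 × 17) = -697.00, centroid at (72.50, 22.50).
hole 2: A = −(30 × 22) = -660.00, centroid at (89.00, 64.00).
ΣA = 13043.00 in²
ΣAx_c = (14400.00)(80.00) + (-697.00)(72.50) + (-660.00)(89.00) = 1042727.50 in³
ΣAy_c = (14400.00)(45.00) + (-697.00)(22.50) + (-660.00)(64.00) = 590077.50 in³
x_c = 1042727.50 / 13043.00 = 79.95 in
y_c = 590077.50 / 13043.00 = 45.24 in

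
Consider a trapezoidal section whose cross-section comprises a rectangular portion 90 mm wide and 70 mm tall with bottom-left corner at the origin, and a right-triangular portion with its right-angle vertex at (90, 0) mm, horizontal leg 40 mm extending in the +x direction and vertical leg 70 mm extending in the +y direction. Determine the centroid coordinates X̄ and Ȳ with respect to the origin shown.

X̄ = 55.61 mm, Ȳ = 32.88 mm

rectangular portion: A = 90 × 70 = 6300.00, centroid at (45.00, 35.00).
triangular portion: A = ½·40·70 = 1400.00, centroid at (103.33, 23.33).
ΣA = 7700.00 mm², ΣAX̄ = 428166.67 mm³, ΣAȲ = 253166.67 mm³.
X̄ = 428166.67/7700.00 = 55.61 mm; Ȳ = 253166.67/7700.00 = 32.88 mm.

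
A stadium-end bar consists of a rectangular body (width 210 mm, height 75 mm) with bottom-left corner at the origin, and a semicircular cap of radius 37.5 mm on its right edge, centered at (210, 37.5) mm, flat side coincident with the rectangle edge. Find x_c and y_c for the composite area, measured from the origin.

Part | A | x̄ᵢ | ȳᵢ | A·x̄ᵢ | A·ȳᵢ
rectangular body | 15750.00 | 105.00 | 37.50 | 1653750.00 | 590625.00
semicircular end | 2208.93 | 225.92 | 37.50 | 499032.04 | 82834.96
Σ | 17958.93 |  |  | 2152782.04 | 673459.96
x_c = 2152782.04 / 17958.93 = 119.87 mm
y_c = 673459.96 / 17958.93 = 37.50 mm

x_c = 119.87 mm, y_c = 37.50 mm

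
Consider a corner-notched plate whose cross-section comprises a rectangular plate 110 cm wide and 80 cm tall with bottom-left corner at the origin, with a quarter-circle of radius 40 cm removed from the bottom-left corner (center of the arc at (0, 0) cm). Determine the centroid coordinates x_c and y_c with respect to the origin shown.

plate: A = 110 × 80 = 8800.00, centroid at (55.00, 40.00).
removed quarter-circle: A = −¼π·40² = -1256.64, centroid at (16.98, 16.98).
ΣA = 7543.36 cm²
ΣAx_c = (8800.00)(55.00) + (-1256.64)(16.98) = 462666.67 cm³
ΣAy_c = (8800.00)(40.00) + (-1256.64)(16.98) = 330666.67 cm³
x_c = 462666.67 / 7543.36 = 61.33 cm
y_c = 330666.67 / 7543.36 = 43.84 cm

x_c = 61.33 cm, y_c = 43.84 cm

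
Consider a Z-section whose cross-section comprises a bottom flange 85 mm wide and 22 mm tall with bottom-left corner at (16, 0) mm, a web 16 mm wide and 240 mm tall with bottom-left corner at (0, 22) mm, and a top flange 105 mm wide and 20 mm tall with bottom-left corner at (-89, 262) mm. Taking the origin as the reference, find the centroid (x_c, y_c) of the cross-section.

x_c = 8.13 mm, y_c = 145.59 mm

Part | A | x̄ᵢ | ȳᵢ | A·x̄ᵢ | A·ȳᵢ
bottom flange | 1870.00 | 58.50 | 11.00 | 109395.00 | 20570.00
web | 3840.00 | 8.00 | 142.00 | 30720.00 | 545280.00
top flange | 2100.00 | -36.50 | 272.00 | -76650.00 | 571200.00
Σ | 7810.00 |  |  | 63465.00 | 1137050.00
x_c = 63465.00 / 7810.00 = 8.13 mm
y_c = 1137050.00 / 7810.00 = 145.59 mm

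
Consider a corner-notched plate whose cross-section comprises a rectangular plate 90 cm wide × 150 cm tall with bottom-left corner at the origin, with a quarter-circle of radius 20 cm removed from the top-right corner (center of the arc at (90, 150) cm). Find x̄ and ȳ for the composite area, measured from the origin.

plate: A = 90 × 150 = 13500.00, centroid at (45.00, 75.00).
removed quarter-circle: A = −¼π·20² = -314.16, centroid at (81.51, 141.51).
ΣA = 13185.84 cm², ΣAx̄ = 581892.33 cm³, ΣAȳ = 968042.78 cm³.
x̄ = 581892.33/13185.84 = 44.13 cm; ȳ = 968042.78/13185.84 = 73.42 cm.

x̄ = 44.13 cm, ȳ = 73.42 cm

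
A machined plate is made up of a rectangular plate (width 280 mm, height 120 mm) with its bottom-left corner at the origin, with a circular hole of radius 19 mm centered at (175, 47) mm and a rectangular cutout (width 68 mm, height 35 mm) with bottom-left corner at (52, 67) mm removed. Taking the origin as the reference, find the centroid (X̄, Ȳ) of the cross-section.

X̄ = 142.95 mm, Ȳ = 58.55 mm

Part | A | x̄ᵢ | ȳᵢ | A·x̄ᵢ | A·ȳᵢ
plate | 33600.00 | 140.00 | 60.00 | 4704000.00 | 2016000.00
hole 1 | -1134.11 | 175.00 | 47.00 | -198470.12 | -53303.40
hole 2 | -2380.00 | 86.00 | 84.50 | -204680.00 | -201110.00
Σ | 30085.89 |  |  | 4300849.88 | 1761586.60
X̄ = 4300849.88 / 30085.89 = 142.95 mm
Ȳ = 1761586.60 / 30085.89 = 58.55 mm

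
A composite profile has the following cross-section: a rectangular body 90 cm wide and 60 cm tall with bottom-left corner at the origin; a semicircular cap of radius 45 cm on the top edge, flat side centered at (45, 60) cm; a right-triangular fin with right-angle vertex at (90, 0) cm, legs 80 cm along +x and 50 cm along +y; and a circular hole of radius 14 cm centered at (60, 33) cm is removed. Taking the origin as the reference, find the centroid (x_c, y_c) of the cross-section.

x_c = 58.46 cm, y_c = 42.81 cm

rectangular body: A = 90 × 60 = 5400.00, centroid at (45.00, 30.00).
semicircular top: A = ½π·45² = 3180.86, centroid at (45.00, 79.10).
triangular fin: A = ½·80·50 = 2000.00, centroid at (116.67, 16.67).
hole: A = −π·14² = -615.75, centroid at (60.00, 33.00).
ΣA = 9965.11 cm²
ΣAx_c = (5400.00)(45.00) + (3180.86)(45.00) + (2000.00)(116.67) + (-615.75)(60.00) = 582527.02 cm³
ΣAy_c = (5400.00)(30.00) + (3180.86)(79.10) + (2000.00)(16.67) + (-615.75)(33.00) = 426615.27 cm³
x_c = 582527.02 / 9965.11 = 58.46 cm
y_c = 426615.27 / 9965.11 = 42.81 cm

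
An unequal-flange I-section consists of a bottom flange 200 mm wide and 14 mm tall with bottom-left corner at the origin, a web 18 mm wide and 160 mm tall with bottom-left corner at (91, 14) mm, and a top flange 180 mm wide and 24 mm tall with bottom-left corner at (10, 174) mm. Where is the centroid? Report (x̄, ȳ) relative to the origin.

bottom flange: A = 200 × 14 = 2800.00, centroid at (100.00, 7.00).
web: A = 18 × 160 = 2880.00, centroid at (100.00, 94.00).
top flange: A = 180 × 24 = 4320.00, centroid at (100.00, 186.00).
ΣA = 10000.00 mm²
ΣAx̄ = (2800.00)(100.00) + (2880.00)(100.00) + (4320.00)(100.00) = 1000000.00 mm³
ΣAȳ = (2800.00)(7.00) + (2880.00)(94.00) + (4320.00)(186.00) = 1093840.00 mm³
x̄ = 1000000.00 / 10000.00 = 100.00 mm
ȳ = 1093840.00 / 10000.00 = 109.38 mm

x̄ = 100.00 mm, ȳ = 109.38 mm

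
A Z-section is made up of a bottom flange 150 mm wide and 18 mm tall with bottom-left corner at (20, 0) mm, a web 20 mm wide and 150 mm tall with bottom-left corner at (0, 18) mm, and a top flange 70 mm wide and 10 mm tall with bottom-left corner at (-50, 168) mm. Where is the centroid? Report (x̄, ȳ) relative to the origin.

Part | A | x̄ᵢ | ȳᵢ | A·x̄ᵢ | A·ȳᵢ
bottom flange | 2700.00 | 95.00 | 9.00 | 256500.00 | 24300.00
web | 3000.00 | 10.00 | 93.00 | 30000.00 | 279000.00
top flange | 700.00 | -15.00 | 173.00 | -10500.00 | 121100.00
Σ | 6400.00 |  |  | 276000.00 | 424400.00
x̄ = 276000.00 / 6400.00 = 43.12 mm
ȳ = 424400.00 / 6400.00 = 66.31 mm

x̄ = 43.12 mm, ȳ = 66.31 mm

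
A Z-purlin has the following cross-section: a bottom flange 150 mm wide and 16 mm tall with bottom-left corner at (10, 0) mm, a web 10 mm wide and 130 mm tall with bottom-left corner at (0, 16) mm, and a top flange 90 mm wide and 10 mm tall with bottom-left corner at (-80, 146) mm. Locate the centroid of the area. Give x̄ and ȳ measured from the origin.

Part | A | x̄ᵢ | ȳᵢ | A·x̄ᵢ | A·ȳᵢ
bottom flange | 2400.00 | 85.00 | 8.00 | 204000.00 | 19200.00
web | 1300.00 | 5.00 | 81.00 | 6500.00 | 105300.00
top flange | 900.00 | -35.00 | 151.00 | -31500.00 | 135900.00
Σ | 4600.00 |  |  | 179000.00 | 260400.00
x̄ = 179000.00 / 4600.00 = 38.91 mm
ȳ = 260400.00 / 4600.00 = 56.61 mm

x̄ = 38.91 mm, ȳ = 56.61 mm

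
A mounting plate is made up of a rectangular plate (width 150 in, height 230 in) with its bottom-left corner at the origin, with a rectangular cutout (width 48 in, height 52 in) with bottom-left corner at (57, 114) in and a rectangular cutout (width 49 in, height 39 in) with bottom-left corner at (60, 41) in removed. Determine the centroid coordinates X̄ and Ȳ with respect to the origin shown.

X̄ = 73.90 in, Ȳ = 116.39 in

Part | A | x̄ᵢ | ȳᵢ | A·x̄ᵢ | A·ȳᵢ
plate | 34500.00 | 75.00 | 115.00 | 2587500.00 | 3967500.00
hole 1 | -2496.00 | 81.00 | 140.00 | -202176.00 | -349440.00
hole 2 | -1911.00 | 84.50 | 60.50 | -161479.50 | -115615.50
Σ | 30093.00 |  |  | 2223844.50 | 3502444.50
X̄ = 2223844.50 / 30093.00 = 73.90 in
Ȳ = 3502444.50 / 30093.00 = 116.39 in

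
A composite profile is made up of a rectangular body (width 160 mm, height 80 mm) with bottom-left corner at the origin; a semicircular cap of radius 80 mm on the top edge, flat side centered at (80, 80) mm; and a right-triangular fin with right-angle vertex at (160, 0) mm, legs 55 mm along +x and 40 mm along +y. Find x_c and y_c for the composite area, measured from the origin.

rectangular body: A = 160 × 80 = 12800.00, centroid at (80.00, 40.00).
semicircular top: A = ½π·80² = 10053.10, centroid at (80.00, 113.95).
triangular fin: A = ½·55·40 = 1100.00, centroid at (178.33, 13.33).
ΣA = 23953.10 mm²
ΣAx_c = (12800.00)(80.00) + (10053.10)(80.00) + (1100.00)(178.33) = 2024414.39 mm³
ΣAy_c = (12800.00)(40.00) + (10053.10)(113.95) + (1100.00)(13.33) = 1672247.72 mm³
x_c = 2024414.39 / 23953.10 = 84.52 mm
y_c = 1672247.72 / 23953.10 = 69.81 mm

x_c = 84.52 mm, y_c = 69.81 mm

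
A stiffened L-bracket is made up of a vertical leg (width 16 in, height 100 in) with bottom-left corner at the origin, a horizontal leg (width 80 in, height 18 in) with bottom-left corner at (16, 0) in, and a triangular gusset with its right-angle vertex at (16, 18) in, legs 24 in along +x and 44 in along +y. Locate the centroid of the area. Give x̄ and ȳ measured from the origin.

vertical leg: A = 16 × 100 = 1600.00, centroid at (8.00, 50.00).
horizontal leg: A = 80 × 18 = 1440.00, centroid at (56.00, 9.00).
gusset: A = ½·24·44 = 528.00, centroid at (24.00, 32.67).
ΣA = 3568.00 in², ΣAx̄ = 106112.00 in³, ΣAȳ = 110208.00 in³.
x̄ = 106112.00/3568.00 = 29.74 in; ȳ = 110208.00/3568.00 = 30.89 in.

x̄ = 29.74 in, ȳ = 30.89 in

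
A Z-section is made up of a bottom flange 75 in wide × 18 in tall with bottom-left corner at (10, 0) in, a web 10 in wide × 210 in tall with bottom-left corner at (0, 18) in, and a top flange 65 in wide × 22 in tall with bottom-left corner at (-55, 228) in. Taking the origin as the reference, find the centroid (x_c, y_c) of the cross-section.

x_c = 8.70 in, y_c = 125.45 in

Part | A | x̄ᵢ | ȳᵢ | A·x̄ᵢ | A·ȳᵢ
bottom flange | 1350.00 | 47.50 | 9.00 | 64125.00 | 12150.00
web | 2100.00 | 5.00 | 123.00 | 10500.00 | 258300.00
top flange | 1430.00 | -22.50 | 239.00 | -32175.00 | 341770.00
Σ | 4880.00 |  |  | 42450.00 | 612220.00
x_c = 42450.00 / 4880.00 = 8.70 in
y_c = 612220.00 / 4880.00 = 125.45 in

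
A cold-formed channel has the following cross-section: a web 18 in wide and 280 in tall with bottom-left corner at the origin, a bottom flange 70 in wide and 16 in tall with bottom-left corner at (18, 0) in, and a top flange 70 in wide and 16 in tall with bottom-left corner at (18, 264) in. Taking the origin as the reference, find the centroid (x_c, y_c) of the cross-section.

web: A = 18 × 280 = 5040.00, centroid at (9.00, 140.00).
bottom flange: A = 70 × 16 = 1120.00, centroid at (53.00, 8.00).
top flange: A = 70 × 16 = 1120.00, centroid at (53.00, 272.00).
ΣA = 7280.00 in²
ΣAx_c = (5040.00)(9.00) + (1120.00)(53.00) + (1120.00)(53.00) = 164080.00 in³
ΣAy_c = (5040.00)(140.00) + (1120.00)(8.00) + (1120.00)(272.00) = 1019200.00 in³
x_c = 164080.00 / 7280.00 = 22.54 in
y_c = 1019200.00 / 7280.00 = 140.00 in

x_c = 22.54 in, y_c = 140.00 in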